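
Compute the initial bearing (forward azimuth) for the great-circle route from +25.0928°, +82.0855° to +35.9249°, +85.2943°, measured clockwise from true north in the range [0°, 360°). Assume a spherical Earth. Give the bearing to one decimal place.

Δλ = 85.2943 − 82.0855 = 3.2088°.
θ = atan2( sin Δλ · cos φ₂ , cos φ₁ · sin φ₂ − sin φ₁ · cos φ₂ · cos Δλ )
  = atan2(0.04533, 0.18847) = 13.523° → normalised to [0°, 360°): 13.523°.

13.5°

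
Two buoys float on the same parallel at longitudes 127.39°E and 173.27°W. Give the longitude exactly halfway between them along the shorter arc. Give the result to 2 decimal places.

Signed shortest Δλ from +127.39° to -173.27° is +59.34°.
Midpoint longitude = +127.39° + (+59.34°)/2 = +127.39° + 29.67° = +157.06°.
(The naïve average (+127.39 + -173.27)/2 = -22.94° is on the wrong side of the globe.)

157.06°E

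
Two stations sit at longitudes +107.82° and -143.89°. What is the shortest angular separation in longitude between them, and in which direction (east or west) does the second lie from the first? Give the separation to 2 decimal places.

108.29° east

Raw difference: -143.89 − 107.82 = -251.71°.
Normalise into (−180°, 180°]: -251.71° + 360° = 108.29°.
Positive ⇒ the second point lies to the east; separation 108.29°.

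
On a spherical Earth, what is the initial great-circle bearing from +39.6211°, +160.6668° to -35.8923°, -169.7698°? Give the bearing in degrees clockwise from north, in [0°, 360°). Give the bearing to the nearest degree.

Δλ = -169.7698 − 160.6668 = -330.4366°; wrapped into (−180°, 180°]: 29.5634°.
θ = atan2( sin Δλ · cos φ₂ , cos φ₁ · sin φ₂ − sin φ₁ · cos φ₂ · cos Δλ )
  = atan2(0.39970, -0.90095) = 156.076° → normalised to [0°, 360°): 156.076°.

156°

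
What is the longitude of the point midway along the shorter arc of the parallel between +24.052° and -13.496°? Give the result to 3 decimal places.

+5.278°

Signed shortest Δλ from +24.052° to -13.496° is -37.548°.
Midpoint longitude = +24.052° + (-37.548°)/2 = +24.052° − 18.774° = +5.278°.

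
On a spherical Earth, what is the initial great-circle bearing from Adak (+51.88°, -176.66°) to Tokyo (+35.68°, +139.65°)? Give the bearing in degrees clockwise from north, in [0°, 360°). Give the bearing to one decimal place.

Δλ = 139.65 − -176.66 = 316.31°; wrapped into (−180°, 180°]: -43.69°.
θ = atan2( sin Δλ · cos φ₂ , cos φ₁ · sin φ₂ − sin φ₁ · cos φ₂ · cos Δλ )
  = atan2(-0.56109, -0.10203) = -100.306° → normalised to [0°, 360°): 259.694°.

259.7°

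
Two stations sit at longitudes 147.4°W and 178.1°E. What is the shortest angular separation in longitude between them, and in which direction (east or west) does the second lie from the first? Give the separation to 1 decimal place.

Raw difference: 178.1 − -147.4 = 325.5°.
Normalise into (−180°, 180°]: 325.5° − 360° = -34.5°.
Negative ⇒ the second point lies to the west; separation 34.5°.

34.5° west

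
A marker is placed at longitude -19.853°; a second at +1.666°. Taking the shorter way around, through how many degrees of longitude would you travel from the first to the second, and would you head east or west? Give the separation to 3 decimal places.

21.519° east

Raw difference: 1.666 − -19.853 = 21.519°.
Normalise into (−180°, 180°]: 21.519° stays 21.519°.
Positive ⇒ the second point lies to the east; separation 21.519°.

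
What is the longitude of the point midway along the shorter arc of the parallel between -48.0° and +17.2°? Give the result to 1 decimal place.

-15.4°

Signed shortest Δλ from -48.0° to +17.2° is +65.2°.
Midpoint longitude = -48.0° + (+65.2°)/2 = -48.0° + 32.6° = -15.4°.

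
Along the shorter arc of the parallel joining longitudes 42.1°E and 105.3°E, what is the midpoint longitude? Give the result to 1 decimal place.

Signed shortest Δλ from +42.1° to +105.3° is +63.2°.
Midpoint longitude = +42.1° + (+63.2°)/2 = +42.1° + 31.6° = +73.7°.

73.7°E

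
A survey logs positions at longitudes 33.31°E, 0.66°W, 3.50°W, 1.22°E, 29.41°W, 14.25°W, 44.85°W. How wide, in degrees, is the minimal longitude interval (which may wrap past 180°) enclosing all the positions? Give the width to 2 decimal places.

Sort the longitudes: -44.85°, -29.41°, -14.25°, -3.50°, -0.66°, +1.22°, +33.31°.
Eastward gaps between consecutive values (wrapping around): 15.44°, 15.16°, 10.75°, 2.84°, 1.88°, 32.09°, 281.84°.
Largest gap = 281.84° ⇒ minimal covering band is its complement: 360° − 281.84° = 78.16°.
Band runs from -44.85° eastward to +33.31°.

78.16°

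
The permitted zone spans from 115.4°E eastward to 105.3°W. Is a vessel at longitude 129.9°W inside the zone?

Yes

Band width going east from +115.4° to -105.3°: ((-105.3 − 115.4) mod 360) = 139.3°.
Offset of -129.9° east of the west edge: ((-129.9 − 115.4) mod 360) = 114.7°.
114.7° ≤ 139.3° ⇒ inside.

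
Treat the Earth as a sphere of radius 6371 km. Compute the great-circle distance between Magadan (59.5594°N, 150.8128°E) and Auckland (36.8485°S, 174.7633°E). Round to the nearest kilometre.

Δλ = 174.7633 − 150.8128 = 23.9505°.
Δφ = -36.8485 − 59.5594 = -96.4079°.
a = sin²(Δφ/2) + cos φ₁ · cos φ₂ · sin²(Δλ/2) = 0.573257.
c = 2·atan2(√a, √(1−a)) = 1.71784 rad → d = 6371·c ≈ 10944.36 km.

10944 km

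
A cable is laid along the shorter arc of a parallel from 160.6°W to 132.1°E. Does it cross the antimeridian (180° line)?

Naïve |132.1 − -160.6| = 292.7° > 180°, so the shorter arc goes the other way round — across 180°.
Signed shortest Δλ = ((132.1 − -160.6 + 180) mod 360) − 180 = -67.3°.
Going west by 67.3° from -160.6° passes through 180° before reaching +132.1°.

Yes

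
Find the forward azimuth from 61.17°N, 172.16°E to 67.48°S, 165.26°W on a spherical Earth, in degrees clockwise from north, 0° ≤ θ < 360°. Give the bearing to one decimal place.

169.0°

Δλ = -165.26 − 172.16 = -337.42°; wrapped into (−180°, 180°]: 22.58°.
θ = atan2( sin Δλ · cos φ₂ , cos φ₁ · sin φ₂ − sin φ₁ · cos φ₂ · cos Δλ )
  = atan2(0.14706, -0.75526) = 168.981° → normalised to [0°, 360°): 168.981°.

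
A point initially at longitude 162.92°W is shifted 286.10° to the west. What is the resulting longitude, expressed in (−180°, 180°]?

89.02°W

Start at -162.92°; shift −286.10° → -449.02°.
-449.02° lies outside (−180°, 180°]; add 360° → -89.02°.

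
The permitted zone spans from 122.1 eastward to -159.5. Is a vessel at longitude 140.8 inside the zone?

Band width going east from +122.1° to -159.5°: ((-159.5 − 122.1) mod 360) = 78.4°.
Offset of +140.8° east of the west edge: ((140.8 − 122.1) mod 360) = 18.7°.
18.7° ≤ 78.4° ⇒ inside.

Yes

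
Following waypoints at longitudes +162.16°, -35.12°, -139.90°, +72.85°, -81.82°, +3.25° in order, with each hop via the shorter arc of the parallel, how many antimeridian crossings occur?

Leg 1: +162.16° → -35.12°, shortest Δλ = 162.72° (east) — crosses 180°.
Leg 2: -35.12° → -139.90°, shortest Δλ = -104.78° (west) — does not cross 180°.
Leg 3: -139.90° → +72.85°, shortest Δλ = -147.25° (west) — crosses 180°.
Leg 4: +72.85° → -81.82°, shortest Δλ = -154.67° (west) — does not cross 180°.
Leg 5: -81.82° → +3.25°, shortest Δλ = 85.07° (east) — does not cross 180°.
Total crossings: 2.

2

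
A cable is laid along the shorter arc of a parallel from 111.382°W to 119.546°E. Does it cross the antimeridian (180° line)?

Yes

Naïve |119.546 − -111.382| = 230.928° > 180°, so the shorter arc goes the other way round — across 180°.
Signed shortest Δλ = ((119.546 − -111.382 + 180) mod 360) − 180 = -129.072°.
Going west by 129.072° from -111.382° passes through 180° before reaching +119.546°.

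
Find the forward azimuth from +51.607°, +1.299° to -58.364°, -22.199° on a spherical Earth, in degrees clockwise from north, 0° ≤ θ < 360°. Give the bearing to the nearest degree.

Δλ = -22.199 − 1.299 = -23.498°.
θ = atan2( sin Δλ · cos φ₂ , cos φ₁ · sin φ₂ − sin φ₁ · cos φ₂ · cos Δλ )
  = atan2(-0.20914, -0.90577) = -166.999° → normalised to [0°, 360°): 193.001°.

193°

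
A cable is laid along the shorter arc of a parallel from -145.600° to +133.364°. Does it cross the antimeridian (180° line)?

Yes

Naïve |133.364 − -145.600| = 278.964° > 180°, so the shorter arc goes the other way round — across 180°.
Signed shortest Δλ = ((133.364 − -145.600 + 180) mod 360) − 180 = -81.036°.
Going west by 81.036° from -145.600° passes through 180° before reaching +133.364°.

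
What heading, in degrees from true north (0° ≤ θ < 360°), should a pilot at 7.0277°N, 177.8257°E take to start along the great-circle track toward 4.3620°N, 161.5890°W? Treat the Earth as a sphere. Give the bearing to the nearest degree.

96°

Δλ = -161.5890 − 177.8257 = -339.4147°; wrapped into (−180°, 180°]: 20.5853°.
θ = atan2( sin Δλ · cos φ₂ , cos φ₁ · sin φ₂ − sin φ₁ · cos φ₂ · cos Δλ )
  = atan2(0.35058, -0.03872) = 96.302° → normalised to [0°, 360°): 96.302°.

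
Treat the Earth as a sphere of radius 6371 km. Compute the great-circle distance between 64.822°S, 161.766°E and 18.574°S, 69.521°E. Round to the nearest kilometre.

8249 km

Δλ = 69.521 − 161.766 = -92.245°.
Δφ = -18.574 − -64.822 = 46.248°.
a = sin²(Δφ/2) + cos φ₁ · cos φ₂ · sin²(Δλ/2) = 0.363766.
c = 2·atan2(√a, √(1−a)) = 1.29484 rad → d = 6371·c ≈ 8249.42 km.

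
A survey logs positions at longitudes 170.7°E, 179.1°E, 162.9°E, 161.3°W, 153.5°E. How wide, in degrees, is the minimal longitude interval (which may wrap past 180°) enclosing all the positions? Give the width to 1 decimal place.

45.2°

Sort the longitudes: -161.3°, +153.5°, +162.9°, +170.7°, +179.1°.
Eastward gaps between consecutive values (wrapping around): 314.8°, 9.4°, 7.8°, 8.4°, 19.6°.
Largest gap = 314.8° ⇒ minimal covering band is its complement: 360° − 314.8° = 45.2°.
Band runs from +153.5° eastward to -161.3°, crossing the antimeridian.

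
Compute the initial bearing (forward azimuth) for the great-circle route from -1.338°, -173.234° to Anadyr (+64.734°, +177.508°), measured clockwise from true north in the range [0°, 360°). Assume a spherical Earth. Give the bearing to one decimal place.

Δλ = 177.508 − -173.234 = 350.742°; wrapped into (−180°, 180°]: -9.258°.
θ = atan2( sin Δλ · cos φ₂ , cos φ₁ · sin φ₂ − sin φ₁ · cos φ₂ · cos Δλ )
  = atan2(-0.06867, 0.91393) = -4.297° → normalised to [0°, 360°): 355.703°.

355.7°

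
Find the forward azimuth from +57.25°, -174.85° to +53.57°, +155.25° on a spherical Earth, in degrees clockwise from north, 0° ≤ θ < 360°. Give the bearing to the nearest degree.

Δλ = 155.25 − -174.85 = 330.10°; wrapped into (−180°, 180°]: -29.90°.
θ = atan2( sin Δλ · cos φ₂ , cos φ₁ · sin φ₂ − sin φ₁ · cos φ₂ · cos Δλ )
  = atan2(-0.29602, 0.00229) = -89.556° → normalised to [0°, 360°): 270.444°.

270°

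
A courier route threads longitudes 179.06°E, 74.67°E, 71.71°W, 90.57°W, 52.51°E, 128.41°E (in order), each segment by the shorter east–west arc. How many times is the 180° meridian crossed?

0

Leg 1: +179.06° → +74.67°, shortest Δλ = -104.39° (west) — does not cross 180°.
Leg 2: +74.67° → -71.71°, shortest Δλ = -146.38° (west) — does not cross 180°.
Leg 3: -71.71° → -90.57°, shortest Δλ = -18.86° (west) — does not cross 180°.
Leg 4: -90.57° → +52.51°, shortest Δλ = 143.08° (east) — does not cross 180°.
Leg 5: +52.51° → +128.41°, shortest Δλ = 75.9° (east) — does not cross 180°.
Total crossings: 0.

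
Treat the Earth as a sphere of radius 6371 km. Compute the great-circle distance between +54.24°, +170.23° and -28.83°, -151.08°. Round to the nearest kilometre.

Δλ = -151.08 − 170.23 = -321.31°; wrapped into (−180°, 180°]: 38.69°.
Δφ = -28.83 − 54.24 = -83.07°.
a = sin²(Δφ/2) + cos φ₁ · cos φ₂ · sin²(Δλ/2) = 0.495849.
c = 2·atan2(√a, √(1−a)) = 1.56249 rad → d = 6371·c ≈ 9954.65 km.

9955 km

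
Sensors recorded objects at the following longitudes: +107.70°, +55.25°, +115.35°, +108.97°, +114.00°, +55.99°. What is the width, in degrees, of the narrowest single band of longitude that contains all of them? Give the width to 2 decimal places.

Sort the longitudes: +55.25°, +55.99°, +107.70°, +108.97°, +114.00°, +115.35°.
Eastward gaps between consecutive values (wrapping around): 0.74°, 51.71°, 1.27°, 5.03°, 1.35°, 299.90°.
Largest gap = 299.90° ⇒ minimal covering band is its complement: 360° − 299.90° = 60.10°.
Band runs from +55.25° eastward to +115.35°.

60.10°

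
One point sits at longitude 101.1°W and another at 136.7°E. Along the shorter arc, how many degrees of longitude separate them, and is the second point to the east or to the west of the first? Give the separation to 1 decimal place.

Raw difference: 136.7 − -101.1 = 237.8°.
Normalise into (−180°, 180°]: 237.8° − 360° = -122.2°.
Negative ⇒ the second point lies to the west; separation 122.2°.

122.2° west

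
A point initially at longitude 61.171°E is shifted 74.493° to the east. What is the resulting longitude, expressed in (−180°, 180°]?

135.664°E

Start at +61.171°; shift +74.493° → +135.664°.
+135.664° already lies in (−180°, 180°].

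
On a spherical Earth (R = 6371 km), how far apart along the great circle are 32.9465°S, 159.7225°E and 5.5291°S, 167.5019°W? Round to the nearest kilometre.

Δλ = -167.5019 − 159.7225 = -327.2244°; wrapped into (−180°, 180°]: 32.7756°.
Δφ = -5.5291 − -32.9465 = 27.4174°.
a = sin²(Δφ/2) + cos φ₁ · cos φ₂ · sin²(Δλ/2) = 0.122651.
c = 2·atan2(√a, √(1−a)) = 0.71560 rad → d = 6371·c ≈ 4559.11 km.

4559 km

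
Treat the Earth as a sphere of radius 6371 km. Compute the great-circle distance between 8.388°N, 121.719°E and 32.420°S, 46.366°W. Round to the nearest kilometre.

Δλ = -46.366 − 121.719 = -168.085°.
Δφ = -32.420 − 8.388 = -40.808°.
a = sin²(Δφ/2) + cos φ₁ · cos φ₂ · sin²(Δλ/2) = 0.947663.
c = 2·atan2(√a, √(1−a)) = 2.67996 rad → d = 6371·c ≈ 17074.01 km.

17074 km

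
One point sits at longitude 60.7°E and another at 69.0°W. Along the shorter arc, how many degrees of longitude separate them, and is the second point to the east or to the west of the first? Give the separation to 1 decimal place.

129.7° west

Raw difference: -69.0 − 60.7 = -129.7°.
Normalise into (−180°, 180°]: -129.7° stays -129.7°.
Negative ⇒ the second point lies to the west; separation 129.7°.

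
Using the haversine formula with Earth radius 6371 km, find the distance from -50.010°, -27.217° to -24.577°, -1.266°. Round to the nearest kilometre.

3605 km

Δλ = -1.266 − -27.217 = 25.951°.
Δφ = -24.577 − -50.010 = 25.433°.
a = sin²(Δφ/2) + cos φ₁ · cos φ₂ · sin²(Δλ/2) = 0.077920.
c = 2·atan2(√a, √(1−a)) = 0.56580 rad → d = 6371·c ≈ 3604.72 km.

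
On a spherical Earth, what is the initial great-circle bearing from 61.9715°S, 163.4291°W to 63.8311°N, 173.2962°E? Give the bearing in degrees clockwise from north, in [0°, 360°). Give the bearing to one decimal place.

347.4°

Δλ = 173.2962 − -163.4291 = 336.7253°; wrapped into (−180°, 180°]: -23.2747°.
θ = atan2( sin Δλ · cos φ₂ , cos φ₁ · sin φ₂ − sin φ₁ · cos φ₂ · cos Δλ )
  = atan2(-0.17426, 0.77936) = -12.604° → normalised to [0°, 360°): 347.396°.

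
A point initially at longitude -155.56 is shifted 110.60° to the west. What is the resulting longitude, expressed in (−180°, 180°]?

Start at -155.56°; shift −110.60° → -266.16°.
-266.16° lies outside (−180°, 180°]; add 360° → +93.84°.

+93.84°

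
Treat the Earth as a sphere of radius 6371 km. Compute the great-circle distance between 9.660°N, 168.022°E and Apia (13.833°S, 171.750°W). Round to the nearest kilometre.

3436 km

Δλ = -171.750 − 168.022 = -339.772°; wrapped into (−180°, 180°]: 20.228°.
Δφ = -13.833 − 9.660 = -23.493°.
a = sin²(Δφ/2) + cos φ₁ · cos φ₂ · sin²(Δλ/2) = 0.070965.
c = 2·atan2(√a, √(1−a)) = 0.53930 rad → d = 6371·c ≈ 3435.85 km.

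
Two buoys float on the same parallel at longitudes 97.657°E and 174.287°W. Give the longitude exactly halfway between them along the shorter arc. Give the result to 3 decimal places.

141.685°E

Signed shortest Δλ from +97.657° to -174.287° is +88.056°.
Midpoint longitude = +97.657° + (+88.056°)/2 = +97.657° + 44.028° = +141.685°.
(The naïve average (+97.657 + -174.287)/2 = -38.315° is on the wrong side of the globe.)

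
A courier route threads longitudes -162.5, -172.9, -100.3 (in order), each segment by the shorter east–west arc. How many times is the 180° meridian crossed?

0

Leg 1: -162.5° → -172.9°, shortest Δλ = -10.4° (west) — does not cross 180°.
Leg 2: -172.9° → -100.3°, shortest Δλ = 72.6° (east) — does not cross 180°.
Total crossings: 0.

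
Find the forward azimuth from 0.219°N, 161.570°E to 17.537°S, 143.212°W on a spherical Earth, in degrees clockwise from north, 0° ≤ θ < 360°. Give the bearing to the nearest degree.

111°

Δλ = -143.212 − 161.570 = -304.782°; wrapped into (−180°, 180°]: 55.218°.
θ = atan2( sin Δλ · cos φ₂ , cos φ₁ · sin φ₂ − sin φ₁ · cos φ₂ · cos Δλ )
  = atan2(0.78316, -0.30340) = 111.177° → normalised to [0°, 360°): 111.177°.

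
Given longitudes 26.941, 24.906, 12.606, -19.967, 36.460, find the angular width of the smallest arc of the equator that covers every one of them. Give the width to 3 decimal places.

Sort the longitudes: -19.967°, +12.606°, +24.906°, +26.941°, +36.460°.
Eastward gaps between consecutive values (wrapping around): 32.573°, 12.300°, 2.035°, 9.519°, 303.573°.
Largest gap = 303.573° ⇒ minimal covering band is its complement: 360° − 303.573° = 56.427°.
Band runs from -19.967° eastward to +36.460°.

56.427°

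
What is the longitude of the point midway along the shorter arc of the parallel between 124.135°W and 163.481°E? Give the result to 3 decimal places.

160.327°W

Signed shortest Δλ from -124.135° to +163.481° is -72.384°.
Midpoint longitude = -124.135° + (-72.384°)/2 = -124.135° − 36.192° = -160.327°.
(The naïve average (-124.135 + +163.481)/2 = 19.673° is on the wrong side of the globe.)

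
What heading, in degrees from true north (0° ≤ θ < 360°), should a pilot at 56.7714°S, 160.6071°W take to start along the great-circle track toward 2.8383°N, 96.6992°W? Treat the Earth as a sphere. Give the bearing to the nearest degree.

66°

Δλ = -96.6992 − -160.6071 = 63.9079°.
θ = atan2( sin Δλ · cos φ₂ , cos φ₁ · sin φ₂ − sin φ₁ · cos φ₂ · cos Δλ )
  = atan2(0.89699, 0.39458) = 66.255° → normalised to [0°, 360°): 66.255°.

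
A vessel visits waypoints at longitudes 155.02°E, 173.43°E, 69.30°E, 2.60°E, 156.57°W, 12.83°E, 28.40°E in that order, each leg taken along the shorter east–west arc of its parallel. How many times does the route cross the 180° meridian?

Leg 1: +155.02° → +173.43°, shortest Δλ = 18.41° (east) — does not cross 180°.
Leg 2: +173.43° → +69.30°, shortest Δλ = -104.13° (west) — does not cross 180°.
Leg 3: +69.30° → +2.60°, shortest Δλ = -66.7° (west) — does not cross 180°.
Leg 4: +2.60° → -156.57°, shortest Δλ = -159.17° (west) — does not cross 180°.
Leg 5: -156.57° → +12.83°, shortest Δλ = 169.4° (east) — does not cross 180°.
Leg 6: +12.83° → +28.40°, shortest Δλ = 15.57° (east) — does not cross 180°.
Total crossings: 0.

0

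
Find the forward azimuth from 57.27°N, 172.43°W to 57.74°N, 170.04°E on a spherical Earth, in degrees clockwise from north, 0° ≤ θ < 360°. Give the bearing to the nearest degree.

Δλ = 170.04 − -172.43 = 342.47°; wrapped into (−180°, 180°]: -17.53°.
θ = atan2( sin Δλ · cos φ₂ , cos φ₁ · sin φ₂ − sin φ₁ · cos φ₂ · cos Δλ )
  = atan2(-0.16077, 0.02906) = -79.756° → normalised to [0°, 360°): 280.244°.

280°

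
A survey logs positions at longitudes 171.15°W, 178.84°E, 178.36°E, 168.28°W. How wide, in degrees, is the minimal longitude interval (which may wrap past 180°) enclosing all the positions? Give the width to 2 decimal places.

Sort the longitudes: -171.15°, -168.28°, +178.36°, +178.84°.
Eastward gaps between consecutive values (wrapping around): 2.87°, 346.64°, 0.48°, 10.01°.
Largest gap = 346.64° ⇒ minimal covering band is its complement: 360° − 346.64° = 13.36°.
Band runs from +178.36° eastward to -168.28°, crossing the antimeridian.

13.36°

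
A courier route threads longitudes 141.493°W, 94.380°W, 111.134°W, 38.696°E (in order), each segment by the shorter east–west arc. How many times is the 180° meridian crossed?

0

Leg 1: -141.493° → -94.380°, shortest Δλ = 47.113° (east) — does not cross 180°.
Leg 2: -94.380° → -111.134°, shortest Δλ = -16.754° (west) — does not cross 180°.
Leg 3: -111.134° → +38.696°, shortest Δλ = 149.83° (east) — does not cross 180°.
Total crossings: 0.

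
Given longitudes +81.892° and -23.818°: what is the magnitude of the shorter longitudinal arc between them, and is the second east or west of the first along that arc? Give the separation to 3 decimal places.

105.710° west

Raw difference: -23.818 − 81.892 = -105.71°.
Normalise into (−180°, 180°]: -105.71° stays -105.71°.
Negative ⇒ the second point lies to the west; separation 105.710°.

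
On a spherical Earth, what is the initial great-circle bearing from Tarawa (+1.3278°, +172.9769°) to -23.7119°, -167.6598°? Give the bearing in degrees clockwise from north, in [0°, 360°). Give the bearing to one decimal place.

144.3°

Δλ = -167.6598 − 172.9769 = -340.6367°; wrapped into (−180°, 180°]: 19.3633°.
θ = atan2( sin Δλ · cos φ₂ , cos φ₁ · sin φ₂ − sin φ₁ · cos φ₂ · cos Δλ )
  = atan2(0.30357, -0.42205) = 144.274° → normalised to [0°, 360°): 144.274°.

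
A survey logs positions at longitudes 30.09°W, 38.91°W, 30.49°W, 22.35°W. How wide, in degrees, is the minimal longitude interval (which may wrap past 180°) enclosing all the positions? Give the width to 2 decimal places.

Sort the longitudes: -38.91°, -30.49°, -30.09°, -22.35°.
Eastward gaps between consecutive values (wrapping around): 8.42°, 0.40°, 7.74°, 343.44°.
Largest gap = 343.44° ⇒ minimal covering band is its complement: 360° − 343.44° = 16.56°.
Band runs from -38.91° eastward to -22.35°.

16.56°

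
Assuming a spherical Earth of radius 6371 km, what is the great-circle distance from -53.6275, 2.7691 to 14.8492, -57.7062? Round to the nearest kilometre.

9522 km

Δλ = -57.7062 − 2.7691 = -60.4753°.
Δφ = 14.8492 − -53.6275 = 68.4767°.
a = sin²(Δφ/2) + cos φ₁ · cos φ₂ · sin²(Δλ/2) = 0.461931.
c = 2·atan2(√a, √(1−a)) = 1.49458 rad → d = 6371·c ≈ 9522.00 km.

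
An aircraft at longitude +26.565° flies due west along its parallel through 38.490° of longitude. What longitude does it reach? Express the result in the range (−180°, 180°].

Start at +26.565°; shift −38.490° → -11.925°.
-11.925° already lies in (−180°, 180°].

-11.925°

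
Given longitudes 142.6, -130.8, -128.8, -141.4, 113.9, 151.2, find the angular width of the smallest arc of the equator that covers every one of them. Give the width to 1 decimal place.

Sort the longitudes: -141.4°, -130.8°, -128.8°, +113.9°, +142.6°, +151.2°.
Eastward gaps between consecutive values (wrapping around): 10.6°, 2.0°, 242.7°, 28.7°, 8.6°, 67.4°.
Largest gap = 242.7° ⇒ minimal covering band is its complement: 360° − 242.7° = 117.3°.
Band runs from +113.9° eastward to -128.8°, crossing the antimeridian.

117.3°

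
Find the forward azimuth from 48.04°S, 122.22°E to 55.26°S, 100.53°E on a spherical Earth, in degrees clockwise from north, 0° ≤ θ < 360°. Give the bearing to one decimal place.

Δλ = 100.53 − 122.22 = -21.69°.
θ = atan2( sin Δλ · cos φ₂ , cos φ₁ · sin φ₂ − sin φ₁ · cos φ₂ · cos Δλ )
  = atan2(-0.21061, -0.15568) = -126.472° → normalised to [0°, 360°): 233.528°.

233.5°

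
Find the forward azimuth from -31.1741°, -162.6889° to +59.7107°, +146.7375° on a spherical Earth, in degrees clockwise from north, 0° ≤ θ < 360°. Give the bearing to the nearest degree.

Δλ = 146.7375 − -162.6889 = 309.4264°; wrapped into (−180°, 180°]: -50.5736°.
θ = atan2( sin Δλ · cos φ₂ , cos φ₁ · sin φ₂ − sin φ₁ · cos φ₂ · cos Δλ )
  = atan2(-0.38959, 0.90461) = -23.300° → normalised to [0°, 360°): 336.700°.

337°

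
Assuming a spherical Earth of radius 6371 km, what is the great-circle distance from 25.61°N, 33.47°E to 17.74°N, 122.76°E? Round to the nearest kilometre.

Δλ = 122.76 − 33.47 = 89.29°.
Δφ = 17.74 − 25.61 = -7.87°.
a = sin²(Δφ/2) + cos φ₁ · cos φ₂ · sin²(Δλ/2) = 0.428827.
c = 2·atan2(√a, √(1−a)) = 1.42796 rad → d = 6371·c ≈ 9097.56 km.

9098 km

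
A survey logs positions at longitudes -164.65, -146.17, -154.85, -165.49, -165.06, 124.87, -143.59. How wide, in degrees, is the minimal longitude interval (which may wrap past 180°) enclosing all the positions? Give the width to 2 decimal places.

91.54°

Sort the longitudes: -165.49°, -165.06°, -164.65°, -154.85°, -146.17°, -143.59°, +124.87°.
Eastward gaps between consecutive values (wrapping around): 0.43°, 0.41°, 9.80°, 8.68°, 2.58°, 268.46°, 69.64°.
Largest gap = 268.46° ⇒ minimal covering band is its complement: 360° − 268.46° = 91.54°.
Band runs from +124.87° eastward to -143.59°, crossing the antimeridian.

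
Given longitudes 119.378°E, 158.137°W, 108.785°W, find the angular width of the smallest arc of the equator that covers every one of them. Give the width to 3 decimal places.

Sort the longitudes: -158.137°, -108.785°, +119.378°.
Eastward gaps between consecutive values (wrapping around): 49.352°, 228.163°, 82.485°.
Largest gap = 228.163° ⇒ minimal covering band is its complement: 360° − 228.163° = 131.837°.
Band runs from +119.378° eastward to -108.785°, crossing the antimeridian.

131.837°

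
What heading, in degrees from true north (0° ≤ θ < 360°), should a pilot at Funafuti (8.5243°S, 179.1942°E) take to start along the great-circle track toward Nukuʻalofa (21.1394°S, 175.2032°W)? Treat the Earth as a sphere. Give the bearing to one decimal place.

157.4°

Δλ = -175.2032 − 179.1942 = -354.3974°; wrapped into (−180°, 180°]: 5.6026°.
θ = atan2( sin Δλ · cos φ₂ , cos φ₁ · sin φ₂ − sin φ₁ · cos φ₂ · cos Δλ )
  = atan2(0.09106, -0.21906) = 157.429° → normalised to [0°, 360°): 157.429°.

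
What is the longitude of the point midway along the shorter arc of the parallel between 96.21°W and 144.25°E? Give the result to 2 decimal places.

155.98°W

Signed shortest Δλ from -96.21° to +144.25° is -119.54°.
Midpoint longitude = -96.21° + (-119.54°)/2 = -96.21° − 59.77° = -155.98°.
(The naïve average (-96.21 + +144.25)/2 = 24.02° is on the wrong side of the globe.)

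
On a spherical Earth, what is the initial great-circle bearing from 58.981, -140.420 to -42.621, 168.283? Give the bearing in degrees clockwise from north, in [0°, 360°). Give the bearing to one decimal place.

217.7°

Δλ = 168.283 − -140.420 = 308.703°; wrapped into (−180°, 180°]: -51.297°.
θ = atan2( sin Δλ · cos φ₂ , cos φ₁ · sin φ₂ − sin φ₁ · cos φ₂ · cos Δλ )
  = atan2(-0.57425, -0.74326) = -142.310° → normalised to [0°, 360°): 217.690°.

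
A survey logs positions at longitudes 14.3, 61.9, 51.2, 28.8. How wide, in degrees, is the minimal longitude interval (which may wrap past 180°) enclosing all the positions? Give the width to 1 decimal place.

47.6°

Sort the longitudes: +14.3°, +28.8°, +51.2°, +61.9°.
Eastward gaps between consecutive values (wrapping around): 14.5°, 22.4°, 10.7°, 312.4°.
Largest gap = 312.4° ⇒ minimal covering band is its complement: 360° − 312.4° = 47.6°.
Band runs from +14.3° eastward to +61.9°.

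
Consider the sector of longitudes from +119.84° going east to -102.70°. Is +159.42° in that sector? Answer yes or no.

Band width going east from +119.84° to -102.70°: ((-102.70 − 119.84) mod 360) = 137.46°.
Offset of +159.42° east of the west edge: ((159.42 − 119.84) mod 360) = 39.58°.
39.58° ≤ 137.46° ⇒ inside.

Yes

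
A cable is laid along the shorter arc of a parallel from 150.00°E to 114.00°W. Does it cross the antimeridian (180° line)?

Yes

Naïve |-114.00 − 150.00| = 264.0° > 180°, so the shorter arc goes the other way round — across 180°.
Signed shortest Δλ = ((-114.00 − 150.00 + 180) mod 360) − 180 = 96.0°.
Going east by 96.0° from +150.00° passes through 180° before reaching -114.00°.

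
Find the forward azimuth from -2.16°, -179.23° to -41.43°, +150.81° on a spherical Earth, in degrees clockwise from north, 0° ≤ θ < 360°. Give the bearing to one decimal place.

Δλ = 150.81 − -179.23 = 330.04°; wrapped into (−180°, 180°]: -29.96°.
θ = atan2( sin Δλ · cos φ₂ , cos φ₁ · sin φ₂ − sin φ₁ · cos φ₂ · cos Δλ )
  = atan2(-0.37443, -0.63675) = -149.543° → normalised to [0°, 360°): 210.457°.

210.5°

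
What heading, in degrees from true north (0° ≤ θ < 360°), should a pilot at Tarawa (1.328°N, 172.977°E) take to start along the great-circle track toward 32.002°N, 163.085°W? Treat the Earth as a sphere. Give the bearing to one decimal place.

Δλ = -163.085 − 172.977 = -336.062°; wrapped into (−180°, 180°]: 23.938°.
θ = atan2( sin Δλ · cos φ₂ , cos φ₁ · sin φ₂ − sin φ₁ · cos φ₂ · cos Δλ )
  = atan2(0.34409, 0.51184) = 33.911° → normalised to [0°, 360°): 33.911°.

33.9°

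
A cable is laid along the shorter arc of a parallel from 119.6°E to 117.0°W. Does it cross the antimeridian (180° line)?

Yes

Naïve |-117.0 − 119.6| = 236.6° > 180°, so the shorter arc goes the other way round — across 180°.
Signed shortest Δλ = ((-117.0 − 119.6 + 180) mod 360) − 180 = 123.4°.
Going east by 123.4° from +119.6° passes through 180° before reaching -117.0°.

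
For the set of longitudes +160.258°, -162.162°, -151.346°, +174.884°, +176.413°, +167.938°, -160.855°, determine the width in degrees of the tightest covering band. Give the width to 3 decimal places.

48.396°

Sort the longitudes: -162.162°, -160.855°, -151.346°, +160.258°, +167.938°, +174.884°, +176.413°.
Eastward gaps between consecutive values (wrapping around): 1.307°, 9.509°, 311.604°, 7.680°, 6.946°, 1.529°, 21.425°.
Largest gap = 311.604° ⇒ minimal covering band is its complement: 360° − 311.604° = 48.396°.
Band runs from +160.258° eastward to -151.346°, crossing the antimeridian.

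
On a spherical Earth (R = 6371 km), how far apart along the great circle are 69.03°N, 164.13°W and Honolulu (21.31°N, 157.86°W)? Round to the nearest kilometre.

5323 km

Δλ = -157.86 − -164.13 = 6.27°.
Δφ = 21.31 − 69.03 = -47.72°.
a = sin²(Δφ/2) + cos φ₁ · cos φ₂ · sin²(Δλ/2) = 0.164620.
c = 2·atan2(√a, √(1−a)) = 0.83556 rad → d = 6371·c ≈ 5323.37 km.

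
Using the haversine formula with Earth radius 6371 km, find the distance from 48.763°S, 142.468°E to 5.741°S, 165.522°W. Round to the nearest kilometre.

Δλ = -165.522 − 142.468 = -307.990°; wrapped into (−180°, 180°]: 52.010°.
Δφ = -5.741 − -48.763 = 43.022°.
a = sin²(Δφ/2) + cos φ₁ · cos φ₂ · sin²(Δλ/2) = 0.260537.
c = 2·atan2(√a, √(1−a)) = 1.07137 rad → d = 6371·c ≈ 6825.67 km.

6826 km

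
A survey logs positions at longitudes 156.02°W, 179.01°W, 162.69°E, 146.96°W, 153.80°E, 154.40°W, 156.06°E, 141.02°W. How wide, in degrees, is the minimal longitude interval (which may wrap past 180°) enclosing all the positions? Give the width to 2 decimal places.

65.18°

Sort the longitudes: -179.01°, -156.02°, -154.40°, -146.96°, -141.02°, +153.80°, +156.06°, +162.69°.
Eastward gaps between consecutive values (wrapping around): 22.99°, 1.62°, 7.44°, 5.94°, 294.82°, 2.26°, 6.63°, 18.30°.
Largest gap = 294.82° ⇒ minimal covering band is its complement: 360° − 294.82° = 65.18°.
Band runs from +153.80° eastward to -141.02°, crossing the antimeridian.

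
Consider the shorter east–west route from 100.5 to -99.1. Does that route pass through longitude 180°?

Naïve |-99.1 − 100.5| = 199.6° > 180°, so the shorter arc goes the other way round — across 180°.
Signed shortest Δλ = ((-99.1 − 100.5 + 180) mod 360) − 180 = 160.4°.
Going east by 160.4° from +100.5° passes through 180° before reaching -99.1°.

Yes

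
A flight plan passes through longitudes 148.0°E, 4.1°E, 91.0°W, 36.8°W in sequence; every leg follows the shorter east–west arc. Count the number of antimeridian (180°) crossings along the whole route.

0

Leg 1: +148.0° → +4.1°, shortest Δλ = -143.9° (west) — does not cross 180°.
Leg 2: +4.1° → -91.0°, shortest Δλ = -95.1° (west) — does not cross 180°.
Leg 3: -91.0° → -36.8°, shortest Δλ = 54.2° (east) — does not cross 180°.
Total crossings: 0.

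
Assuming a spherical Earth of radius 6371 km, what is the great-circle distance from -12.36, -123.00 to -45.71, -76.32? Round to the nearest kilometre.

Δλ = -76.32 − -123.00 = 46.68°.
Δφ = -45.71 − -12.36 = -33.35°.
a = sin²(Δφ/2) + cos φ₁ · cos φ₂ · sin²(Δλ/2) = 0.189402.
c = 2·atan2(√a, √(1−a)) = 0.90053 rad → d = 6371·c ≈ 5737.26 km.

5737 km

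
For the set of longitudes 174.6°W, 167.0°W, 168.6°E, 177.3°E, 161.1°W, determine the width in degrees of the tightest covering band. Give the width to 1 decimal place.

Sort the longitudes: -174.6°, -167.0°, -161.1°, +168.6°, +177.3°.
Eastward gaps between consecutive values (wrapping around): 7.6°, 5.9°, 329.7°, 8.7°, 8.1°.
Largest gap = 329.7° ⇒ minimal covering band is its complement: 360° − 329.7° = 30.3°.
Band runs from +168.6° eastward to -161.1°, crossing the antimeridian.

30.3°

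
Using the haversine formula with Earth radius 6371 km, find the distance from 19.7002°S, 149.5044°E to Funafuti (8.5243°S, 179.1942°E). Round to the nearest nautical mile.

Δλ = 179.1942 − 149.5044 = 29.6898°.
Δφ = -8.5243 − -19.7002 = 11.1759°.
a = sin²(Δφ/2) + cos φ₁ · cos φ₂ · sin²(Δλ/2) = 0.070597.
c = 2·atan2(√a, √(1−a)) = 0.53786 rad → d = 6371·c ≈ 3426.72 km ≈ 1850.28 nmi.

1850 nmi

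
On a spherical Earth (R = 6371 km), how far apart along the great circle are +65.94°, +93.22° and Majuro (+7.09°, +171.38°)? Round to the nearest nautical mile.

4726 nmi

Δλ = 171.38 − 93.22 = 78.16°.
Δφ = 7.09 − 65.94 = -58.85°.
a = sin²(Δφ/2) + cos φ₁ · cos φ₂ · sin²(Δλ/2) = 0.402142.
c = 2·atan2(√a, √(1−a)) = 1.37381 rad → d = 6371·c ≈ 8752.54 km ≈ 4725.99 nmi.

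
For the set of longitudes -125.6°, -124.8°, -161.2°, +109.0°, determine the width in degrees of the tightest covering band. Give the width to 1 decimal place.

Sort the longitudes: -161.2°, -125.6°, -124.8°, +109.0°.
Eastward gaps between consecutive values (wrapping around): 35.6°, 0.8°, 233.8°, 89.8°.
Largest gap = 233.8° ⇒ minimal covering band is its complement: 360° − 233.8° = 126.2°.
Band runs from +109.0° eastward to -124.8°, crossing the antimeridian.

126.2°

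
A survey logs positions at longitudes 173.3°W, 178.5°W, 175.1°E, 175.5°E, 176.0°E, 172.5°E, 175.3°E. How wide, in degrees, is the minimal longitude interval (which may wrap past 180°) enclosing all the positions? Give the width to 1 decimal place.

14.2°

Sort the longitudes: -178.5°, -173.3°, +172.5°, +175.1°, +175.3°, +175.5°, +176.0°.
Eastward gaps between consecutive values (wrapping around): 5.2°, 345.8°, 2.6°, 0.2°, 0.2°, 0.5°, 5.5°.
Largest gap = 345.8° ⇒ minimal covering band is its complement: 360° − 345.8° = 14.2°.
Band runs from +172.5° eastward to -173.3°, crossing the antimeridian.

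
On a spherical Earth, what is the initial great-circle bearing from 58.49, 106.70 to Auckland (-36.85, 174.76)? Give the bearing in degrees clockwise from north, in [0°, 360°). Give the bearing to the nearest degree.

Δλ = 174.76 − 106.70 = 68.06°.
θ = atan2( sin Δλ · cos φ₂ , cos φ₁ · sin φ₂ − sin φ₁ · cos φ₂ · cos Δλ )
  = atan2(0.74225, -0.56834) = 127.441° → normalised to [0°, 360°): 127.441°.

127°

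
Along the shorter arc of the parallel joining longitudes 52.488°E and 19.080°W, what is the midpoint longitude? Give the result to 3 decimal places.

Signed shortest Δλ from +52.488° to -19.080° is -71.568°.
Midpoint longitude = +52.488° + (-71.568°)/2 = +52.488° − 35.784° = +16.704°.

16.704°E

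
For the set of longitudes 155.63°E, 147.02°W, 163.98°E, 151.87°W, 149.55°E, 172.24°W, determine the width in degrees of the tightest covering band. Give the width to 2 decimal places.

Sort the longitudes: -172.24°, -151.87°, -147.02°, +149.55°, +155.63°, +163.98°.
Eastward gaps between consecutive values (wrapping around): 20.37°, 4.85°, 296.57°, 6.08°, 8.35°, 23.78°.
Largest gap = 296.57° ⇒ minimal covering band is its complement: 360° − 296.57° = 63.43°.
Band runs from +149.55° eastward to -147.02°, crossing the antimeridian.

63.43°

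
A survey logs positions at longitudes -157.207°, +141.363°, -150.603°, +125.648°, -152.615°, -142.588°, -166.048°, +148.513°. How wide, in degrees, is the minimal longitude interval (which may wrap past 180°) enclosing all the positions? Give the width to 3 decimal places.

Sort the longitudes: -166.048°, -157.207°, -152.615°, -150.603°, -142.588°, +125.648°, +141.363°, +148.513°.
Eastward gaps between consecutive values (wrapping around): 8.841°, 4.592°, 2.012°, 8.015°, 268.236°, 15.715°, 7.150°, 45.439°.
Largest gap = 268.236° ⇒ minimal covering band is its complement: 360° − 268.236° = 91.764°.
Band runs from +125.648° eastward to -142.588°, crossing the antimeridian.

91.764°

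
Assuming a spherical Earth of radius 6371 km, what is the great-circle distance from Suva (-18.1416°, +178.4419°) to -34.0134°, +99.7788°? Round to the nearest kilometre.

Δλ = 99.7788 − 178.4419 = -78.6631°.
Δφ = -34.0134 − -18.1416 = -15.8718°.
a = sin²(Δφ/2) + cos φ₁ · cos φ₂ · sin²(Δλ/2) = 0.335491.
c = 2·atan2(√a, √(1−a)) = 1.23553 rad → d = 6371·c ≈ 7871.57 km.

7872 km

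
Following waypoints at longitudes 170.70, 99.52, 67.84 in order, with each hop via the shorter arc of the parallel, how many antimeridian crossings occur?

Leg 1: +170.70° → +99.52°, shortest Δλ = -71.18° (west) — does not cross 180°.
Leg 2: +99.52° → +67.84°, shortest Δλ = -31.68° (west) — does not cross 180°.
Total crossings: 0.

0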